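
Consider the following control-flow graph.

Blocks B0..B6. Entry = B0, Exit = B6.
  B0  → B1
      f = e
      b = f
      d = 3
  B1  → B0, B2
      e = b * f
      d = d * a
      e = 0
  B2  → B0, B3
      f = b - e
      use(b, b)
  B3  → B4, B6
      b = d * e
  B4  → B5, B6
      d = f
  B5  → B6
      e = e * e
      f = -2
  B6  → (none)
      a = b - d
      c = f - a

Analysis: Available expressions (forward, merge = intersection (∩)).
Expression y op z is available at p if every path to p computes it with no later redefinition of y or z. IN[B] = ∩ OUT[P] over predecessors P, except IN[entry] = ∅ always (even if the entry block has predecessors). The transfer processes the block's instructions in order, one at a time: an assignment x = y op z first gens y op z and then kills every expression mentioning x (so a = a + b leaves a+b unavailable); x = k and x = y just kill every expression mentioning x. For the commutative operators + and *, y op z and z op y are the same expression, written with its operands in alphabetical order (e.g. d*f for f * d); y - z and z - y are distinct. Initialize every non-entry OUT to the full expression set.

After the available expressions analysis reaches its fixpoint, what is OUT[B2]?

Answer: {b-e}

Working:
Converged values:
  B0: | IN={} | OUT={}
  B1: | IN={} | OUT={b*f}
  B2: | IN={b*f} | OUT={b-e}
  B3: | IN={b-e} | OUT={d*e}
  B4: | IN={d*e} | OUT={}
  B5: | IN={} | OUT={}
  B6: | IN={} | OUT={b-d, f-a}

Merge at B2: IN[B2] = OUT[B1] = {b*f}
Applying B2's transfer function to that IN value gives OUT[B2] (row B2 above).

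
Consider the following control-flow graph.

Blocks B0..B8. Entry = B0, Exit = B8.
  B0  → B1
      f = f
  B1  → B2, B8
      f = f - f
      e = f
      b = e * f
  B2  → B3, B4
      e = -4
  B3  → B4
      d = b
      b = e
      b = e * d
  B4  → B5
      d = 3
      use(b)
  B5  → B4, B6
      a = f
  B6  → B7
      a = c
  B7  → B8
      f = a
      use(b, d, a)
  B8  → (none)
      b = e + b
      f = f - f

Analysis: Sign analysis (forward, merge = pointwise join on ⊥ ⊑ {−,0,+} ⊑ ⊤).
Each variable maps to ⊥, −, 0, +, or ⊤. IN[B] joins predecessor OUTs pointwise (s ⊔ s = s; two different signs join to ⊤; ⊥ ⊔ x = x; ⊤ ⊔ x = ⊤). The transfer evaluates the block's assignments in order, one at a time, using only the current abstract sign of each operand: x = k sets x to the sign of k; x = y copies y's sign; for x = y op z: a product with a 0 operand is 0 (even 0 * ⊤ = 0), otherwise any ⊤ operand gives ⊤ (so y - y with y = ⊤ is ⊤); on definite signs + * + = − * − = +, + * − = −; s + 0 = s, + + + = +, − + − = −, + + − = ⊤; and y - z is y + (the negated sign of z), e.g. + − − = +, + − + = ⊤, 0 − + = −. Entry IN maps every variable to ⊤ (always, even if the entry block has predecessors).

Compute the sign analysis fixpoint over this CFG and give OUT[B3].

Per-block solution:
  B0:  IN=(all ⊤)  OUT=(all ⊤)
  B1:  IN=(all ⊤)  OUT=(all ⊤)
  B2:  IN=(all ⊤)  OUT={e:-; rest ⊤}
  B3:  IN={e:-; rest ⊤}  OUT={e:-; rest ⊤}
  B4:  IN={e:-; rest ⊤}  OUT={d:+, e:-; rest ⊤}
  B5:  IN={d:+, e:-; rest ⊤}  OUT={d:+, e:-; rest ⊤}
  B6:  IN={d:+, e:-; rest ⊤}  OUT={d:+, e:-; rest ⊤}
  B7:  IN={d:+, e:-; rest ⊤}  OUT={d:+, e:-; rest ⊤}
  B8:  IN=(all ⊤)  OUT=(all ⊤)

Merge at B3: IN[B3] = OUT[B2] = {a: ⊤, b: ⊤, c: ⊤, d: ⊤, e: -, f: ⊤}
Applying B3's transfer function to that IN value gives OUT[B3] (row B3 above).

Answer: {a: ⊤, b: ⊤, c: ⊤, d: ⊤, e: -, f: ⊤}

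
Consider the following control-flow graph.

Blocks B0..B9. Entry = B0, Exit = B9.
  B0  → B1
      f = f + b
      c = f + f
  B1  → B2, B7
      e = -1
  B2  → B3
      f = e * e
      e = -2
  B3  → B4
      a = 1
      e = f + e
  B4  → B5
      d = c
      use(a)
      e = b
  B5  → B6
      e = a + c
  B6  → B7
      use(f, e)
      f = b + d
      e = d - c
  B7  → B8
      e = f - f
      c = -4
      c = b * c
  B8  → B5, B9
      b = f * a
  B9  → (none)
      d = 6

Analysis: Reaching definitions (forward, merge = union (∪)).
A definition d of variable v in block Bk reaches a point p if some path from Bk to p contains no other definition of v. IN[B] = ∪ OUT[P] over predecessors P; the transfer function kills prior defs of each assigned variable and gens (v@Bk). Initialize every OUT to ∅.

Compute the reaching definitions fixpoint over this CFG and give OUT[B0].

Fixpoint table:
  B0:  IN={}  OUT={c@B0, f@B0}
  B1:  IN={c@B0, f@B0}  OUT={c@B0, e@B1, f@B0}
  B2:  IN={c@B0, e@B1, f@B0}  OUT={c@B0, e@B2, f@B2}
  B3:  IN={c@B0, e@B2, f@B2}  OUT={a@B3, c@B0, e@B3, f@B2}
  B4:  IN={a@B3, c@B0, e@B3, f@B2}  OUT={a@B3, c@B0, d@B4, e@B4, f@B2}
  B5:  IN={a@B3, b@B8, c@B0, c@B7, d@B4, e@B4, e@B7, f@B0, f@B2, f@B6}  OUT={a@B3, b@B8, c@B0, c@B7, d@B4, e@B5, f@B0, f@B2, f@B6}
  B6:  IN={a@B3, b@B8, c@B0, c@B7, d@B4, e@B5, f@B0, f@B2, f@B6}  OUT={a@B3, b@B8, c@B0, c@B7, d@B4, e@B6, f@B6}
  B7:  IN={a@B3, b@B8, c@B0, c@B7, d@B4, e@B1, e@B6, f@B0, f@B6}  OUT={a@B3, b@B8, c@B7, d@B4, e@B7, f@B0, f@B6}
  B8:  IN={a@B3, b@B8, c@B7, d@B4, e@B7, f@B0, f@B6}  OUT={a@B3, b@B8, c@B7, d@B4, e@B7, f@B0, f@B6}
  B9:  IN={a@B3, b@B8, c@B7, d@B4, e@B7, f@B0, f@B6}  OUT={a@B3, b@B8, c@B7, d@B9, e@B7, f@B0, f@B6}

B0 is the boundary node: IN[B0] = {}
Applying B0's transfer function to that IN value gives OUT[B0] (row B0 above).

Answer: {c@B0, f@B0}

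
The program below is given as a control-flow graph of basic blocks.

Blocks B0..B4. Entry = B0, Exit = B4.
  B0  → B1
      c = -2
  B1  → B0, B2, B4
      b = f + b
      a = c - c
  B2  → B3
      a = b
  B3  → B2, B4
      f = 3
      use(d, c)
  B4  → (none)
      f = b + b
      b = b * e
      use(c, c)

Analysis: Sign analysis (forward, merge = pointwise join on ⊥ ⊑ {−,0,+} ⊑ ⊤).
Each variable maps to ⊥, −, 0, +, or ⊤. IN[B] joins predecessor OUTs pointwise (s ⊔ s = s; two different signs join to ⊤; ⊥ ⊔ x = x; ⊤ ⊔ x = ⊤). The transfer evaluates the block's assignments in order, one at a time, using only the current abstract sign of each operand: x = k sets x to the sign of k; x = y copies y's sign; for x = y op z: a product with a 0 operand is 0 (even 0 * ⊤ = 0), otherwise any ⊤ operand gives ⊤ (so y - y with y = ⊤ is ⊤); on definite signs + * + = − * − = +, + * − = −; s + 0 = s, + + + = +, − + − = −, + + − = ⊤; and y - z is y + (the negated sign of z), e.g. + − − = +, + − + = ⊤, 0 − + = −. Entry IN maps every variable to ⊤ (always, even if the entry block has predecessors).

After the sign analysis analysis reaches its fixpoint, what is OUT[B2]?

Answer: {a: ⊤, b: ⊤, c: -, d: ⊤, e: ⊤, f: ⊤}

Derivation:
Converged values:
  B0:  IN=(all ⊤)  OUT={c:-; rest ⊤}
  B1:  IN={c:-; rest ⊤}  OUT={c:-; rest ⊤}
  B2:  IN={c:-; rest ⊤}  OUT={c:-; rest ⊤}
  B3:  IN={c:-; rest ⊤}  OUT={c:-, f:+; rest ⊤}
  B4:  IN={c:-; rest ⊤}  OUT={c:-; rest ⊤}

Merge at B2: IN[B2] = OUT[B1] ⊔ OUT[B3] = {a: ⊤, b: ⊤, c: -, d: ⊤, e: ⊤, f: ⊤}
Applying B2's transfer function to that IN value gives OUT[B2] (row B2 above).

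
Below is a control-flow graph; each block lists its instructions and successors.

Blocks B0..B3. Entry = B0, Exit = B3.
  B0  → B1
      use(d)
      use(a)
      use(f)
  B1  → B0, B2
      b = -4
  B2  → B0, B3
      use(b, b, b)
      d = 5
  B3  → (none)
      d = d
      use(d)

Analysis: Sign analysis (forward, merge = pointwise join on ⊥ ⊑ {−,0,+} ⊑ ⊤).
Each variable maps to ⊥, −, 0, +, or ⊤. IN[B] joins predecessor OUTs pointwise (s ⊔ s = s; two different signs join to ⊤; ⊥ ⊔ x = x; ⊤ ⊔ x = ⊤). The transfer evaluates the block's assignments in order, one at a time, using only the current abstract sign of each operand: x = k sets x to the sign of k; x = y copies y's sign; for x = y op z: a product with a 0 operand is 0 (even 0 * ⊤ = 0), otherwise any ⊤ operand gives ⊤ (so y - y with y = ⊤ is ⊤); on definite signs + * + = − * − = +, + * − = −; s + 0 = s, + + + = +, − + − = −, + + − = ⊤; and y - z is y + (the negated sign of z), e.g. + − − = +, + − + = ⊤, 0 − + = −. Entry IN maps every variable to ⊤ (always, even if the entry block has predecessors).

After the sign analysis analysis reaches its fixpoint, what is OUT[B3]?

Answer: {a: ⊤, b: -, c: ⊤, d: +, e: ⊤, f: ⊤}

Working:
Per-block solution:
  B0: | IN=(all ⊤) | OUT=(all ⊤)
  B1: | IN=(all ⊤) | OUT={b:-; rest ⊤}
  B2: | IN={b:-; rest ⊤} | OUT={b:-, d:+; rest ⊤}
  B3: | IN={b:-, d:+; rest ⊤} | OUT={b:-, d:+; rest ⊤}

Merge at B3: IN[B3] = OUT[B2] = {a: ⊤, b: -, c: ⊤, d: +, e: ⊤, f: ⊤}
Applying B3's transfer function to that IN value gives OUT[B3] (row B3 above).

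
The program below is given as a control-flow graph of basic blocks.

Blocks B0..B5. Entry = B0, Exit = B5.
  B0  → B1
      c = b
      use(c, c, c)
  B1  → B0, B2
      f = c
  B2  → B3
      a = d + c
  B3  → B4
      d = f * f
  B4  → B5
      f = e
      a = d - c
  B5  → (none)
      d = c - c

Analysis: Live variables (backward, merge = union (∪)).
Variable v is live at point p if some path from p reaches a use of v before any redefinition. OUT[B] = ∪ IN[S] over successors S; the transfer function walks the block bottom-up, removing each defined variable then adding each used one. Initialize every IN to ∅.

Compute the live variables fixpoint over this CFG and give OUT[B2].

Answer: {c, e, f}

Working:
Per-block solution:
  B0: | IN={b, d, e} | OUT={b, c, d, e}
  B1: | IN={b, c, d, e} | OUT={b, c, d, e, f}
  B2: | IN={c, d, e, f} | OUT={c, e, f}
  B3: | IN={c, e, f} | OUT={c, d, e}
  B4: | IN={c, d, e} | OUT={c}
  B5: | IN={c} | OUT={}

Merge at B2: OUT[B2] = IN[B3] = {c, e, f}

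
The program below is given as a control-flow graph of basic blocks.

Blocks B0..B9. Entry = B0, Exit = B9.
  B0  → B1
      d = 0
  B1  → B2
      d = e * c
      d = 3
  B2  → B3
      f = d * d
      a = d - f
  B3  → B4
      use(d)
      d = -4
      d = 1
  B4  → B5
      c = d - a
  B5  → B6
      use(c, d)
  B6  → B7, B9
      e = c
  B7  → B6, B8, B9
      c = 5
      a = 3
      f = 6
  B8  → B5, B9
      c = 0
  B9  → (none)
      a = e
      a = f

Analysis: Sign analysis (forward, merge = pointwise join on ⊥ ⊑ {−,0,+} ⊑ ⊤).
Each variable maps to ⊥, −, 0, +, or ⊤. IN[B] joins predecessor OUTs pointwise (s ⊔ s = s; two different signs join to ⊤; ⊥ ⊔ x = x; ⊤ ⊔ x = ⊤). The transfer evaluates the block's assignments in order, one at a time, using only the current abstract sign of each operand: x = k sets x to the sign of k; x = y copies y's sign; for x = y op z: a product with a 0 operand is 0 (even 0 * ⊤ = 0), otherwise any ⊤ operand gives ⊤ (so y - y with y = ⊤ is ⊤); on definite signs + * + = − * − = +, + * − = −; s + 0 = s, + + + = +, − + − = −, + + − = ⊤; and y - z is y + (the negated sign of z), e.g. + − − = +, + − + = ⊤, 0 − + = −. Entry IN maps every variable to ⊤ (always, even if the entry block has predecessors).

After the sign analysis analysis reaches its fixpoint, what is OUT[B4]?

Answer: {a: ⊤, b: ⊤, c: ⊤, d: +, e: ⊤, f: +}

Trace:
Per-block solution:
  B0:   IN=(all ⊤)   OUT={d:0; rest ⊤}
  B1:   IN={d:0; rest ⊤}   OUT={d:+; rest ⊤}
  B2:   IN={d:+; rest ⊤}   OUT={d:+, f:+; rest ⊤}
  B3:   IN={d:+, f:+; rest ⊤}   OUT={d:+, f:+; rest ⊤}
  B4:   IN={d:+, f:+; rest ⊤}   OUT={d:+, f:+; rest ⊤}
  B5:   IN={d:+, f:+; rest ⊤}   OUT={d:+, f:+; rest ⊤}
  B6:   IN={d:+, f:+; rest ⊤}   OUT={d:+, f:+; rest ⊤}
  B7:   IN={d:+, f:+; rest ⊤}   OUT={a:+, c:+, d:+, f:+; rest ⊤}
  B8:   IN={a:+, c:+, d:+, f:+; rest ⊤}   OUT={a:+, c:0, d:+, f:+; rest ⊤}
  B9:   IN={d:+, f:+; rest ⊤}   OUT={a:+, d:+, f:+; rest ⊤}

Merge at B4: IN[B4] = OUT[B3] = {a: ⊤, b: ⊤, c: ⊤, d: +, e: ⊤, f: +}
Applying B4's transfer function to that IN value gives OUT[B4] (row B4 above).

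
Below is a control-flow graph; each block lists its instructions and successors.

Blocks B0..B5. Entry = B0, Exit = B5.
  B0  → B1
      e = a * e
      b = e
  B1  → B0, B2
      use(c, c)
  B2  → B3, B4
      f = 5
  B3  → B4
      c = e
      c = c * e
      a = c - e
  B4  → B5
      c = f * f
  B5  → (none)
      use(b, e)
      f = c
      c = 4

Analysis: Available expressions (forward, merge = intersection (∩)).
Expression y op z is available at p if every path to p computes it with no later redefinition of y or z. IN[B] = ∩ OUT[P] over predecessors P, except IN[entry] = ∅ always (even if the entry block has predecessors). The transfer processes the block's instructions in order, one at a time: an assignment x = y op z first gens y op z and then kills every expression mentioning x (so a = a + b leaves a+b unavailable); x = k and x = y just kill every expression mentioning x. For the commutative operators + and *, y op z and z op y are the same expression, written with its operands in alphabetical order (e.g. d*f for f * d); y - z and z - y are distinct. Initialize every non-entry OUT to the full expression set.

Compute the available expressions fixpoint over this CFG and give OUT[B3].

Converged values:
  B0:   IN={}   OUT={}
  B1:   IN={}   OUT={}
  B2:   IN={}   OUT={}
  B3:   IN={}   OUT={c-e}
  B4:   IN={}   OUT={f*f}
  B5:   IN={f*f}   OUT={}

Merge at B3: IN[B3] = OUT[B2] = {}
Applying B3's transfer function to that IN value gives OUT[B3] (row B3 above).

Answer: {c-e}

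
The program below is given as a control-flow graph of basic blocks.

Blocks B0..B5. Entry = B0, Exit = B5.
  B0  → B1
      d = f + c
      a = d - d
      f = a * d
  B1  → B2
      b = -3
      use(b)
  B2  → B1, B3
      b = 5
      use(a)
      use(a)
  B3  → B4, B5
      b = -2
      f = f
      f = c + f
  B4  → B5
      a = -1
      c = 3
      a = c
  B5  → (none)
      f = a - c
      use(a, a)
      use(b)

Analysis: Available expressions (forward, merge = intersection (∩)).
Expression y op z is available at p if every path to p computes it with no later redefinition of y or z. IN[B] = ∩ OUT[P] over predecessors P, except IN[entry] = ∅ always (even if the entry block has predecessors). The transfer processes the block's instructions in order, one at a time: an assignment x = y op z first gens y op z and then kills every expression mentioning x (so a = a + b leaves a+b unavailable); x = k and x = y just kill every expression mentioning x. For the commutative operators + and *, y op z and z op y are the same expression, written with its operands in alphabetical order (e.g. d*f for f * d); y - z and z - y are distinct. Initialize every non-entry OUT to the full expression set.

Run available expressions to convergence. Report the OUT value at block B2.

Answer: {a*d, d-d}

Working:
Per-block solution:
  B0: | IN={} | OUT={a*d, d-d}
  B1: | IN={a*d, d-d} | OUT={a*d, d-d}
  B2: | IN={a*d, d-d} | OUT={a*d, d-d}
  B3: | IN={a*d, d-d} | OUT={a*d, d-d}
  B4: | IN={a*d, d-d} | OUT={d-d}
  B5: | IN={d-d} | OUT={a-c, d-d}

Merge at B2: IN[B2] = OUT[B1] = {a*d, d-d}
Applying B2's transfer function to that IN value gives OUT[B2] (row B2 above).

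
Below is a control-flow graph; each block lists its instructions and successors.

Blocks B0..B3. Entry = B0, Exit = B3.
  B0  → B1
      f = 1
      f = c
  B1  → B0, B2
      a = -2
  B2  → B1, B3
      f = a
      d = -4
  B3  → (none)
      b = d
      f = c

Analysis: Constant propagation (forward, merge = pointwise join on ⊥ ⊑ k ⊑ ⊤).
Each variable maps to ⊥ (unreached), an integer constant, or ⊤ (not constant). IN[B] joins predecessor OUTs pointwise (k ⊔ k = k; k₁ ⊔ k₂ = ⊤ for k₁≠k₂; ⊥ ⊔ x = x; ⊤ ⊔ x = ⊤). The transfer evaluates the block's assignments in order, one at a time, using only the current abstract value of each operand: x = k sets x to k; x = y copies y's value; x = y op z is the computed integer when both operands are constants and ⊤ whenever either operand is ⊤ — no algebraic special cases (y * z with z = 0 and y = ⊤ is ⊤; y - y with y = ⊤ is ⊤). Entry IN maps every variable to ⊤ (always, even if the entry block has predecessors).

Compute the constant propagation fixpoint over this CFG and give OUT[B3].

Answer: {a: -2, b: -4, c: ⊤, d: -4, e: ⊤, f: ⊤}

Working:
Fixpoint table:
  B0: | IN=(all ⊤) | OUT=(all ⊤)
  B1: | IN=(all ⊤) | OUT={a:-2; rest ⊤}
  B2: | IN={a:-2; rest ⊤} | OUT={a:-2, d:-4, f:-2; rest ⊤}
  B3: | IN={a:-2, d:-4, f:-2; rest ⊤} | OUT={a:-2, b:-4, d:-4; rest ⊤}

Merge at B3: IN[B3] = OUT[B2] = {a: -2, b: ⊤, c: ⊤, d: -4, e: ⊤, f: -2}
Applying B3's transfer function to that IN value gives OUT[B3] (row B3 above).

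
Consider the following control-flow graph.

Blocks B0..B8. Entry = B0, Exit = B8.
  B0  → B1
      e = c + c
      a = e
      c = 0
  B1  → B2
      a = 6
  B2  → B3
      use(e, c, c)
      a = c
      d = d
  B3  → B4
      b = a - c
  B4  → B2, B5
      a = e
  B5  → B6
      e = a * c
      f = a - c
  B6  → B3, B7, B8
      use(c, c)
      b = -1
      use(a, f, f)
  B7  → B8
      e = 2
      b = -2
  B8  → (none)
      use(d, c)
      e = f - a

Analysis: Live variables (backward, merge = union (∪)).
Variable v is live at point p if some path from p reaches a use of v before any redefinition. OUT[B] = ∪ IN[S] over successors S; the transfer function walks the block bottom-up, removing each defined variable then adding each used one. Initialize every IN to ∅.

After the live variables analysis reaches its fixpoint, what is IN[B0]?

Converged values:
  B0: | IN={c, d} | OUT={c, d, e}
  B1: | IN={c, d, e} | OUT={c, d, e}
  B2: | IN={c, d, e} | OUT={a, c, d, e}
  B3: | IN={a, c, d, e} | OUT={c, d, e}
  B4: | IN={c, d, e} | OUT={a, c, d, e}
  B5: | IN={a, c, d} | OUT={a, c, d, e, f}
  B6: | IN={a, c, d, e, f} | OUT={a, c, d, e, f}
  B7: | IN={a, c, d, f} | OUT={a, c, d, f}
  B8: | IN={a, c, d, f} | OUT={}

Merge at B0: OUT[B0] = IN[B1] = {c, d, e}
Applying B0's transfer function to that OUT value gives IN[B0] (row B0 above).

Answer: {c, d}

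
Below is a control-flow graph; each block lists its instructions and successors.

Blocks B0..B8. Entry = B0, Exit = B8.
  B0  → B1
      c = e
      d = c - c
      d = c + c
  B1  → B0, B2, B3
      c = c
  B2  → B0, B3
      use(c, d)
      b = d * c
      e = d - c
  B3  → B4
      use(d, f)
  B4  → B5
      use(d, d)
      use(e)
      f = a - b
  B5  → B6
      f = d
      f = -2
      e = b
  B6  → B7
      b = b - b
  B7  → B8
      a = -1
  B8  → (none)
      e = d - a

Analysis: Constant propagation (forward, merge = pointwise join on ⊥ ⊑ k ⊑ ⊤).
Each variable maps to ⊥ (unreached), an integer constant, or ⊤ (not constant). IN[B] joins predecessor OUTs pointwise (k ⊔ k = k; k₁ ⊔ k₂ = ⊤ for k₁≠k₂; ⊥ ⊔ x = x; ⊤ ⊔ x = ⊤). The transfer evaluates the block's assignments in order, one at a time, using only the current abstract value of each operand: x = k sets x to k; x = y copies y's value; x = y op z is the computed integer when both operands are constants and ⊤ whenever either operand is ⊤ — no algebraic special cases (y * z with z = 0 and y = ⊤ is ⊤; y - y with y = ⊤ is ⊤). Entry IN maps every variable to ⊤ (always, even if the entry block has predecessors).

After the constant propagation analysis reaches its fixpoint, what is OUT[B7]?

Per-block solution:
  B0: | IN=(all ⊤) | OUT=(all ⊤)
  B1: | IN=(all ⊤) | OUT=(all ⊤)
  B2: | IN=(all ⊤) | OUT=(all ⊤)
  B3: | IN=(all ⊤) | OUT=(all ⊤)
  B4: | IN=(all ⊤) | OUT=(all ⊤)
  B5: | IN=(all ⊤) | OUT={f:-2; rest ⊤}
  B6: | IN={f:-2; rest ⊤} | OUT={f:-2; rest ⊤}
  B7: | IN={f:-2; rest ⊤} | OUT={a:-1, f:-2; rest ⊤}
  B8: | IN={a:-1, f:-2; rest ⊤} | OUT={a:-1, f:-2; rest ⊤}

Merge at B7: IN[B7] = OUT[B6] = {a: ⊤, b: ⊤, c: ⊤, d: ⊤, e: ⊤, f: -2}
Applying B7's transfer function to that IN value gives OUT[B7] (row B7 above).

Answer: {a: -1, b: ⊤, c: ⊤, d: ⊤, e: ⊤, f: -2}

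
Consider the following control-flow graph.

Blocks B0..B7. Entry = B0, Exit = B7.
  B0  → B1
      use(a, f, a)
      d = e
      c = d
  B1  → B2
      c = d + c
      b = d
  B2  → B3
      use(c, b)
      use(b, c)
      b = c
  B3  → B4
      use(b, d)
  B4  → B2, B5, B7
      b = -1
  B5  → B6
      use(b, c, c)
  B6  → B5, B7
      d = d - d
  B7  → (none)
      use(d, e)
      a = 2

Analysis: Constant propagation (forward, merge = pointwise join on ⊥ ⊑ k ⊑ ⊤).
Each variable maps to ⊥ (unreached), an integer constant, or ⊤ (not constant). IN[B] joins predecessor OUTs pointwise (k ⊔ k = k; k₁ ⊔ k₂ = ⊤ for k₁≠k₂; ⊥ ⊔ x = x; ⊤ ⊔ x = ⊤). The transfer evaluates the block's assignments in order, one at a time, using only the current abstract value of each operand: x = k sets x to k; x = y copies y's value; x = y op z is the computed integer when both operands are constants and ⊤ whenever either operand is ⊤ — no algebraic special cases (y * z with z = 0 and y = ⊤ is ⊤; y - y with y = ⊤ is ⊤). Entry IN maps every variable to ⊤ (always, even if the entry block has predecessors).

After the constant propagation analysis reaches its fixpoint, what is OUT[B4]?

Converged values:
  B0:  IN=(all ⊤)  OUT=(all ⊤)
  B1:  IN=(all ⊤)  OUT=(all ⊤)
  B2:  IN=(all ⊤)  OUT=(all ⊤)
  B3:  IN=(all ⊤)  OUT=(all ⊤)
  B4:  IN=(all ⊤)  OUT={b:-1; rest ⊤}
  B5:  IN={b:-1; rest ⊤}  OUT={b:-1; rest ⊤}
  B6:  IN={b:-1; rest ⊤}  OUT={b:-1; rest ⊤}
  B7:  IN={b:-1; rest ⊤}  OUT={a:2, b:-1; rest ⊤}

Merge at B4: IN[B4] = OUT[B3] = {a: ⊤, b: ⊤, c: ⊤, d: ⊤, e: ⊤, f: ⊤}
Applying B4's transfer function to that IN value gives OUT[B4] (row B4 above).

Answer: {a: ⊤, b: -1, c: ⊤, d: ⊤, e: ⊤, f: ⊤}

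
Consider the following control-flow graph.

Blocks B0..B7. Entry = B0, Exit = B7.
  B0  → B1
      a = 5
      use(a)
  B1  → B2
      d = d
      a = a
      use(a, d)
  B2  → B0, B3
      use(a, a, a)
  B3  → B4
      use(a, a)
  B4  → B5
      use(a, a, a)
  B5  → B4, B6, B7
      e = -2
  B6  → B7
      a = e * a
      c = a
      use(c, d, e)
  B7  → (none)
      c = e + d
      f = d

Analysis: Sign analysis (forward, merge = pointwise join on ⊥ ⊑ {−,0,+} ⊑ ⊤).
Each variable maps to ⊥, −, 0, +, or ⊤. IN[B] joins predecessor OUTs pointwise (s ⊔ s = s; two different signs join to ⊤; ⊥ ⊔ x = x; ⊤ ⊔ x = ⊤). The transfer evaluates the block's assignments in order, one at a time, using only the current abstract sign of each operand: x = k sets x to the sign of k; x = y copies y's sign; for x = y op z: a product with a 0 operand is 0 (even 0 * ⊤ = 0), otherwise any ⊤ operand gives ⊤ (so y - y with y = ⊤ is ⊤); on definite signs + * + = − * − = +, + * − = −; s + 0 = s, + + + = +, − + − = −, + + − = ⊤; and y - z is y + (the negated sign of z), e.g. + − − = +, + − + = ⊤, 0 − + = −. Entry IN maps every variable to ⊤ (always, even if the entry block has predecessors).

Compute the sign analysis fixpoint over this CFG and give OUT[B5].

Fixpoint table:
  B0:   IN=(all ⊤)   OUT={a:+; rest ⊤}
  B1:   IN={a:+; rest ⊤}   OUT={a:+; rest ⊤}
  B2:   IN={a:+; rest ⊤}   OUT={a:+; rest ⊤}
  B3:   IN={a:+; rest ⊤}   OUT={a:+; rest ⊤}
  B4:   IN={a:+; rest ⊤}   OUT={a:+; rest ⊤}
  B5:   IN={a:+; rest ⊤}   OUT={a:+, e:-; rest ⊤}
  B6:   IN={a:+, e:-; rest ⊤}   OUT={a:-, c:-, e:-; rest ⊤}
  B7:   IN={e:-; rest ⊤}   OUT={e:-; rest ⊤}

Merge at B5: IN[B5] = OUT[B4] = {a: +, b: ⊤, c: ⊤, d: ⊤, e: ⊤, f: ⊤}
Applying B5's transfer function to that IN value gives OUT[B5] (row B5 above).

Answer: {a: +, b: ⊤, c: ⊤, d: ⊤, e: -, f: ⊤}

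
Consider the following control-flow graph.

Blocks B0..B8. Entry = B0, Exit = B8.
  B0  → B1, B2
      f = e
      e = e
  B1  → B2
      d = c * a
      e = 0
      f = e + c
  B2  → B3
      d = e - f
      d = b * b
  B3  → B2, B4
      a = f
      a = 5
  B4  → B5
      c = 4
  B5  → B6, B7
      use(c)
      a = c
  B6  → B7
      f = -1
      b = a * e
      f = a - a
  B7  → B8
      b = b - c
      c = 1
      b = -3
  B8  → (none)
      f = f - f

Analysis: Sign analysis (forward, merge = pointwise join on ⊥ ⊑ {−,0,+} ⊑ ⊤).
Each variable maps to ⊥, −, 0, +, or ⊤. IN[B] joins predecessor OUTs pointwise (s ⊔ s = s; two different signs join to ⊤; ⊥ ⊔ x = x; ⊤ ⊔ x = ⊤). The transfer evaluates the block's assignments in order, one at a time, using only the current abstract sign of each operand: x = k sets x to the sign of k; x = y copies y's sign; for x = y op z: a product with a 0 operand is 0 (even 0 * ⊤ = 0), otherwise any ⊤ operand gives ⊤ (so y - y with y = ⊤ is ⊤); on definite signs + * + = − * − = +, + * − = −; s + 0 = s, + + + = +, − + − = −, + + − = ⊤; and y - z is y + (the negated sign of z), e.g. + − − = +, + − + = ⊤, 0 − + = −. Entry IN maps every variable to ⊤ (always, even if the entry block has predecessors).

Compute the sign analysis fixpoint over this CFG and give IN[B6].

Answer: {a: +, b: ⊤, c: +, d: ⊤, e: ⊤, f: ⊤}

Working:
Per-block solution:
  B0:   IN=(all ⊤)   OUT=(all ⊤)
  B1:   IN=(all ⊤)   OUT={e:0; rest ⊤}
  B2:   IN=(all ⊤)   OUT=(all ⊤)
  B3:   IN=(all ⊤)   OUT={a:+; rest ⊤}
  B4:   IN={a:+; rest ⊤}   OUT={a:+, c:+; rest ⊤}
  B5:   IN={a:+, c:+; rest ⊤}   OUT={a:+, c:+; rest ⊤}
  B6:   IN={a:+, c:+; rest ⊤}   OUT={a:+, c:+; rest ⊤}
  B7:   IN={a:+, c:+; rest ⊤}   OUT={a:+, b:-, c:+; rest ⊤}
  B8:   IN={a:+, b:-, c:+; rest ⊤}   OUT={a:+, b:-, c:+; rest ⊤}

Merge at B6: IN[B6] = OUT[B5] = {a: +, b: ⊤, c: +, d: ⊤, e: ⊤, f: ⊤}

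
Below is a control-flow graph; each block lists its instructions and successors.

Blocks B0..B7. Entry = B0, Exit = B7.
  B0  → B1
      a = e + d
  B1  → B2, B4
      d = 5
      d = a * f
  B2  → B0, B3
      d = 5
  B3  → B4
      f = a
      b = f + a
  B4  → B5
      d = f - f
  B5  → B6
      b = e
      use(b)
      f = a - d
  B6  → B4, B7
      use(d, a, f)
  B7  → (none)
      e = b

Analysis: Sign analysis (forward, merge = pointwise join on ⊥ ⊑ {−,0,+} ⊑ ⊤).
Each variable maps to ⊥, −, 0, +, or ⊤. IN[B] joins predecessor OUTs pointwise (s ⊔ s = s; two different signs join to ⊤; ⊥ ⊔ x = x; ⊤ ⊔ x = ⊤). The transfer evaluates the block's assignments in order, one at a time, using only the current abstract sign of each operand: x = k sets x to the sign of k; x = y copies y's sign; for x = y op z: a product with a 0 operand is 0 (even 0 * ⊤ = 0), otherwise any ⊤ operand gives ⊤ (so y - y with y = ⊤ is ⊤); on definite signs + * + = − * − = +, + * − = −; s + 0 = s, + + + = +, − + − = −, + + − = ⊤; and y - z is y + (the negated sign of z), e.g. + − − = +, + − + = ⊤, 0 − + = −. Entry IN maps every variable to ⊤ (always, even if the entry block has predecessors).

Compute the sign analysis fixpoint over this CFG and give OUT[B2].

Answer: {a: ⊤, b: ⊤, c: ⊤, d: +, e: ⊤, f: ⊤}

Derivation:
Per-block solution:
  B0:  IN=(all ⊤)  OUT=(all ⊤)
  B1:  IN=(all ⊤)  OUT=(all ⊤)
  B2:  IN=(all ⊤)  OUT={d:+; rest ⊤}
  B3:  IN={d:+; rest ⊤}  OUT={d:+; rest ⊤}
  B4:  IN=(all ⊤)  OUT=(all ⊤)
  B5:  IN=(all ⊤)  OUT=(all ⊤)
  B6:  IN=(all ⊤)  OUT=(all ⊤)
  B7:  IN=(all ⊤)  OUT=(all ⊤)

Merge at B2: IN[B2] = OUT[B1] = {a: ⊤, b: ⊤, c: ⊤, d: ⊤, e: ⊤, f: ⊤}
Applying B2's transfer function to that IN value gives OUT[B2] (row B2 above).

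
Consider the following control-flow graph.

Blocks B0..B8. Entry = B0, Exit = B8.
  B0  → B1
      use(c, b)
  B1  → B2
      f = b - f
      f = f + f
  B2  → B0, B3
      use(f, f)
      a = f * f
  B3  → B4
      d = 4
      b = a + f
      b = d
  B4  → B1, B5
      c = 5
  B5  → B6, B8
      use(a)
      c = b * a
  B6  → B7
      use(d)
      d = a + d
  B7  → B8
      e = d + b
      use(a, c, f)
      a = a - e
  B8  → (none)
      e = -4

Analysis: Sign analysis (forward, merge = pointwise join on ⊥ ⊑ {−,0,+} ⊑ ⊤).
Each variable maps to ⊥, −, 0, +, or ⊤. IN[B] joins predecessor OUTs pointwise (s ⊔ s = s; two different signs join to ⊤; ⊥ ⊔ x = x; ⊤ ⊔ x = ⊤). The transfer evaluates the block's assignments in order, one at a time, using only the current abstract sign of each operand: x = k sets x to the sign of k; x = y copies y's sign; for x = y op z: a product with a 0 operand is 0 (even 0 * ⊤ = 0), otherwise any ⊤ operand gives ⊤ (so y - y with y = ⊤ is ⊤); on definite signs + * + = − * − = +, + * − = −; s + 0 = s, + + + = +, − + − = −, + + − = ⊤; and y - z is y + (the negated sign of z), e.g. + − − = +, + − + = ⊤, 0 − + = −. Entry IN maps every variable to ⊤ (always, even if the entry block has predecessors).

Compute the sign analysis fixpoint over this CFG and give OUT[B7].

Answer: {a: ⊤, b: +, c: ⊤, d: ⊤, e: ⊤, f: ⊤}

Trace:
Fixpoint table:
  B0:   IN=(all ⊤)   OUT=(all ⊤)
  B1:   IN=(all ⊤)   OUT=(all ⊤)
  B2:   IN=(all ⊤)   OUT=(all ⊤)
  B3:   IN=(all ⊤)   OUT={b:+, d:+; rest ⊤}
  B4:   IN={b:+, d:+; rest ⊤}   OUT={b:+, c:+, d:+; rest ⊤}
  B5:   IN={b:+, c:+, d:+; rest ⊤}   OUT={b:+, d:+; rest ⊤}
  B6:   IN={b:+, d:+; rest ⊤}   OUT={b:+; rest ⊤}
  B7:   IN={b:+; rest ⊤}   OUT={b:+; rest ⊤}
  B8:   IN={b:+; rest ⊤}   OUT={b:+, e:-; rest ⊤}

Merge at B7: IN[B7] = OUT[B6] = {a: ⊤, b: +, c: ⊤, d: ⊤, e: ⊤, f: ⊤}
Applying B7's transfer function to that IN value gives OUT[B7] (row B7 above).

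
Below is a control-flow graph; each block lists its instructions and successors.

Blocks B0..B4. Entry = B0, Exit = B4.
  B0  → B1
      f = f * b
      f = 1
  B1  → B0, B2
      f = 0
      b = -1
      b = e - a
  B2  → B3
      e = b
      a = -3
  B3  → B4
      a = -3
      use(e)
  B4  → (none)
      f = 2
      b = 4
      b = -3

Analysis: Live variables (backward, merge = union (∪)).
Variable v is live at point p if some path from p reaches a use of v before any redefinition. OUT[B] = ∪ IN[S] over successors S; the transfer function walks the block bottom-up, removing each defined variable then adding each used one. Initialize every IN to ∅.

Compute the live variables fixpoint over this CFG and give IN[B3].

Answer: {e}

Derivation:
Per-block solution:
  B0:   IN={a, b, e, f}   OUT={a, e}
  B1:   IN={a, e}   OUT={a, b, e, f}
  B2:   IN={b}   OUT={e}
  B3:   IN={e}   OUT={}
  B4:   IN={}   OUT={}

Merge at B3: OUT[B3] = IN[B4] = {}
Applying B3's transfer function to that OUT value gives IN[B3] (row B3 above).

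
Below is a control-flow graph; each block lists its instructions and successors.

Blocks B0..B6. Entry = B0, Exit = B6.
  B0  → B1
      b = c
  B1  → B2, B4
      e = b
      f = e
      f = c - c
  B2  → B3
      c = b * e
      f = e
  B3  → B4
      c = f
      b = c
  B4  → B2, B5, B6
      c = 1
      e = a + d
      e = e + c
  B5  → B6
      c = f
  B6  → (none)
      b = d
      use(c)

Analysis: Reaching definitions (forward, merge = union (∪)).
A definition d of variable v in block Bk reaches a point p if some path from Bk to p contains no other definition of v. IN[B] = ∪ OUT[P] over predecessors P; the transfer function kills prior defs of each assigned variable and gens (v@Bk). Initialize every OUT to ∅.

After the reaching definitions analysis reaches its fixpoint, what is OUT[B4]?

Converged values:
  B0:   IN={}   OUT={b@B0}
  B1:   IN={b@B0}   OUT={b@B0, e@B1, f@B1}
  B2:   IN={b@B0, b@B3, c@B4, e@B1, e@B4, f@B1, f@B2}   OUT={b@B0, b@B3, c@B2, e@B1, e@B4, f@B2}
  B3:   IN={b@B0, b@B3, c@B2, e@B1, e@B4, f@B2}   OUT={b@B3, c@B3, e@B1, e@B4, f@B2}
  B4:   IN={b@B0, b@B3, c@B3, e@B1, e@B4, f@B1, f@B2}   OUT={b@B0, b@B3, c@B4, e@B4, f@B1, f@B2}
  B5:   IN={b@B0, b@B3, c@B4, e@B4, f@B1, f@B2}   OUT={b@B0, b@B3, c@B5, e@B4, f@B1, f@B2}
  B6:   IN={b@B0, b@B3, c@B4, c@B5, e@B4, f@B1, f@B2}   OUT={b@B6, c@B4, c@B5, e@B4, f@B1, f@B2}

Merge at B4: IN[B4] = OUT[B1] ⊔ OUT[B3] = {b@B0, b@B3, c@B3, e@B1, e@B4, f@B1, f@B2}
Applying B4's transfer function to that IN value gives OUT[B4] (row B4 above).

Answer: {b@B0, b@B3, c@B4, e@B4, f@B1, f@B2}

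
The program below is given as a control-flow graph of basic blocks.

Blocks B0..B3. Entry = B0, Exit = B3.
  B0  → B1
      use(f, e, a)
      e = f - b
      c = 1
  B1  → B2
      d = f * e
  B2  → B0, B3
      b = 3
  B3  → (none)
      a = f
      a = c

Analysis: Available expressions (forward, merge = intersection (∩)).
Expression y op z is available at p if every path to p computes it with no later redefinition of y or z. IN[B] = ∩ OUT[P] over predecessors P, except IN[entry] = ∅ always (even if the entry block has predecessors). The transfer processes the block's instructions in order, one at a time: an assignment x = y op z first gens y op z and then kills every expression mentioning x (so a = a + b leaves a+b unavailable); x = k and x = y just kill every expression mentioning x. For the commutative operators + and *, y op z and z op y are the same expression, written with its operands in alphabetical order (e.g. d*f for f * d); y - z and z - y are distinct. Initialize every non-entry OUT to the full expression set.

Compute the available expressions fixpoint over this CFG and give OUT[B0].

Answer: {f-b}

Trace:
Per-block solution:
  B0:  IN={}  OUT={f-b}
  B1:  IN={f-b}  OUT={e*f, f-b}
  B2:  IN={e*f, f-b}  OUT={e*f}
  B3:  IN={e*f}  OUT={e*f}

Merge at B0 (entry node, so the boundary value {} is joined with the incoming edge(s)): IN[B0] = {} ∩ OUT[B2] = {}
Applying B0's transfer function to that IN value gives OUT[B0] (row B0 above).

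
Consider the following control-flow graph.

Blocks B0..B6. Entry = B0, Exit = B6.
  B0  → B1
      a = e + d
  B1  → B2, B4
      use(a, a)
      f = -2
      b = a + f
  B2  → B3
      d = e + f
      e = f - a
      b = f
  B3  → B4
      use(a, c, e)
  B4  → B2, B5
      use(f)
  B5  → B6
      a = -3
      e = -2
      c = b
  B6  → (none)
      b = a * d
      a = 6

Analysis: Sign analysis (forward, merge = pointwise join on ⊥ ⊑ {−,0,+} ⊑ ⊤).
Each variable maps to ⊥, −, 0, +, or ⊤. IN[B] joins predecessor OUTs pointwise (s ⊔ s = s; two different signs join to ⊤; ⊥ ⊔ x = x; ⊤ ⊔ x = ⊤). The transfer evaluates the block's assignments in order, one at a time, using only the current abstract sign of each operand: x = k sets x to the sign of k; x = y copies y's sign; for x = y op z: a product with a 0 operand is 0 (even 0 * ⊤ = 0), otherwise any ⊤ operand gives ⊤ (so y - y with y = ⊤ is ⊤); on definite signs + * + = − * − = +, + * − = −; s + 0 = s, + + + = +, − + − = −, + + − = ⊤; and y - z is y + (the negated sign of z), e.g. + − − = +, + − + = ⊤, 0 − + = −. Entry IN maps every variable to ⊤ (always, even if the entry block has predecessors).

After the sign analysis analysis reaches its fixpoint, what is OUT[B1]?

Answer: {a: ⊤, b: ⊤, c: ⊤, d: ⊤, e: ⊤, f: -}

Working:
Fixpoint table:
  B0: | IN=(all ⊤) | OUT=(all ⊤)
  B1: | IN=(all ⊤) | OUT={f:-; rest ⊤}
  B2: | IN={f:-; rest ⊤} | OUT={b:-, f:-; rest ⊤}
  B3: | IN={b:-, f:-; rest ⊤} | OUT={b:-, f:-; rest ⊤}
  B4: | IN={f:-; rest ⊤} | OUT={f:-; rest ⊤}
  B5: | IN={f:-; rest ⊤} | OUT={a:-, e:-, f:-; rest ⊤}
  B6: | IN={a:-, e:-, f:-; rest ⊤} | OUT={a:+, e:-, f:-; rest ⊤}

Merge at B1: IN[B1] = OUT[B0] = {a: ⊤, b: ⊤, c: ⊤, d: ⊤, e: ⊤, f: ⊤}
Applying B1's transfer function to that IN value gives OUT[B1] (row B1 above).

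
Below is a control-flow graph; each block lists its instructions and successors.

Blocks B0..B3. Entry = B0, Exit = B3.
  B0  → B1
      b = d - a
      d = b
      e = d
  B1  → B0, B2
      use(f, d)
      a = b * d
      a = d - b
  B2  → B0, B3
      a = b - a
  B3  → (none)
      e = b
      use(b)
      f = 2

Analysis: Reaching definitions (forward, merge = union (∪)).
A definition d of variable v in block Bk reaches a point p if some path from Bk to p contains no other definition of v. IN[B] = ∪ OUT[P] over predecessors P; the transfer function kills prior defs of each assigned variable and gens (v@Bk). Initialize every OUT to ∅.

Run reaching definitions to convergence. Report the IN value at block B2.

Fixpoint table:
  B0:   IN={a@B1, a@B2, b@B0, d@B0, e@B0}   OUT={a@B1, a@B2, b@B0, d@B0, e@B0}
  B1:   IN={a@B1, a@B2, b@B0, d@B0, e@B0}   OUT={a@B1, b@B0, d@B0, e@B0}
  B2:   IN={a@B1, b@B0, d@B0, e@B0}   OUT={a@B2, b@B0, d@B0, e@B0}
  B3:   IN={a@B2, b@B0, d@B0, e@B0}   OUT={a@B2, b@B0, d@B0, e@B3, f@B3}

Merge at B2: IN[B2] = OUT[B1] = {a@B1, b@B0, d@B0, e@B0}

Answer: {a@B1, b@B0, d@B0, e@B0}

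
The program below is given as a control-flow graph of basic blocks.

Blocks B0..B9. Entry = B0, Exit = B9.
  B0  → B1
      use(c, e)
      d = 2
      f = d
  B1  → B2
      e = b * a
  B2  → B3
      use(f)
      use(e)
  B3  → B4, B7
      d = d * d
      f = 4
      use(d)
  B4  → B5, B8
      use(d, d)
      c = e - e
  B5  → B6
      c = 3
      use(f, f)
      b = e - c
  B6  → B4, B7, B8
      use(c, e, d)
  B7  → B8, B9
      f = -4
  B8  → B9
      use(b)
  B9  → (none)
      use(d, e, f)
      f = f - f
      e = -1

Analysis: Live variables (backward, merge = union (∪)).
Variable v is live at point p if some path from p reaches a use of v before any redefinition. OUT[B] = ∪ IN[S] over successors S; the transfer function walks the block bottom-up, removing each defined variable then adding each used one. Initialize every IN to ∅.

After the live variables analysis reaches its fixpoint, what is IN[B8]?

Converged values:
  B0:  IN={a, b, c, e}  OUT={a, b, d, f}
  B1:  IN={a, b, d, f}  OUT={b, d, e, f}
  B2:  IN={b, d, e, f}  OUT={b, d, e}
  B3:  IN={b, d, e}  OUT={b, d, e, f}
  B4:  IN={b, d, e, f}  OUT={b, d, e, f}
  B5:  IN={d, e, f}  OUT={b, c, d, e, f}
  B6:  IN={b, c, d, e, f}  OUT={b, d, e, f}
  B7:  IN={b, d, e}  OUT={b, d, e, f}
  B8:  IN={b, d, e, f}  OUT={d, e, f}
  B9:  IN={d, e, f}  OUT={}

Merge at B8: OUT[B8] = IN[B9] = {d, e, f}
Applying B8's transfer function to that OUT value gives IN[B8] (row B8 above).

Answer: {b, d, e, f}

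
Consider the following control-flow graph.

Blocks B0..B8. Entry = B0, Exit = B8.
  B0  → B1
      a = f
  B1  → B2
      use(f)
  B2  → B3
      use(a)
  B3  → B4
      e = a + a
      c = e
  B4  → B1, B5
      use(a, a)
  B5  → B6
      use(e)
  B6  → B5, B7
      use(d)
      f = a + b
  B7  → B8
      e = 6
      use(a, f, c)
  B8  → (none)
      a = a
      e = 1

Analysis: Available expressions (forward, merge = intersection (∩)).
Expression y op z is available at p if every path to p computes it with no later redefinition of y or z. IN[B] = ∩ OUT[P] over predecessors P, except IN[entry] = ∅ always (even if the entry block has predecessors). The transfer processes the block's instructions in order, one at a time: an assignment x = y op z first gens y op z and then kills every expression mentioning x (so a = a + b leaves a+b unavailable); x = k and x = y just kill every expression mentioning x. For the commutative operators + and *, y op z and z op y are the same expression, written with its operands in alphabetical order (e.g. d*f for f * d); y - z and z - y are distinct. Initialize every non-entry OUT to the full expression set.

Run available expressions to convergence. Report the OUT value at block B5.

Fixpoint table:
  B0:   IN={}   OUT={}
  B1:   IN={}   OUT={}
  B2:   IN={}   OUT={}
  B3:   IN={}   OUT={a+a}
  B4:   IN={a+a}   OUT={a+a}
  B5:   IN={a+a}   OUT={a+a}
  B6:   IN={a+a}   OUT={a+a, a+b}
  B7:   IN={a+a, a+b}   OUT={a+a, a+b}
  B8:   IN={a+a, a+b}   OUT={}

Merge at B5: IN[B5] = OUT[B4] ∩ OUT[B6] = {a+a}
Applying B5's transfer function to that IN value gives OUT[B5] (row B5 above).

Answer: {a+a}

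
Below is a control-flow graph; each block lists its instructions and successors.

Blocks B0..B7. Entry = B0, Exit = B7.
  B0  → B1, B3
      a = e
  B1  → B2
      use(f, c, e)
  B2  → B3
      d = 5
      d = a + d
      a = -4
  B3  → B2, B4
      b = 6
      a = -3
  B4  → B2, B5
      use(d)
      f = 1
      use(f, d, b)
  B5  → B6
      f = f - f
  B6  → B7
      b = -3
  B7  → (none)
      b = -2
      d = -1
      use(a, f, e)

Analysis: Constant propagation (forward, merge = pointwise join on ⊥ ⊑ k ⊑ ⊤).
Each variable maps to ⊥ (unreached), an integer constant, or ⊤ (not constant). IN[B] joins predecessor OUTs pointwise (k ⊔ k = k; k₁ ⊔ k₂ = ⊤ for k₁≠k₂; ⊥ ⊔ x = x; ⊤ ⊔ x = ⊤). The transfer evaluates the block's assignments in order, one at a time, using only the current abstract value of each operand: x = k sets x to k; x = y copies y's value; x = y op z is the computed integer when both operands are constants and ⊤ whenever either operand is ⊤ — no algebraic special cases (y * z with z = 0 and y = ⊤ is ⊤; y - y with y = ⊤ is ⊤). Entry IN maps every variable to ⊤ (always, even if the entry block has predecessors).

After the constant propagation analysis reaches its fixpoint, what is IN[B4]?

Answer: {a: -3, b: 6, c: ⊤, d: ⊤, e: ⊤, f: ⊤}

Working:
Converged values:
  B0:   IN=(all ⊤)   OUT=(all ⊤)
  B1:   IN=(all ⊤)   OUT=(all ⊤)
  B2:   IN=(all ⊤)   OUT={a:-4; rest ⊤}
  B3:   IN=(all ⊤)   OUT={a:-3, b:6; rest ⊤}
  B4:   IN={a:-3, b:6; rest ⊤}   OUT={a:-3, b:6, f:1; rest ⊤}
  B5:   IN={a:-3, b:6, f:1; rest ⊤}   OUT={a:-3, b:6, f:0; rest ⊤}
  B6:   IN={a:-3, b:6, f:0; rest ⊤}   OUT={a:-3, b:-3, f:0; rest ⊤}
  B7:   IN={a:-3, b:-3, f:0; rest ⊤}   OUT={a:-3, b:-2, d:-1, f:0; rest ⊤}

Merge at B4: IN[B4] = OUT[B3] = {a: -3, b: 6, c: ⊤, d: ⊤, e: ⊤, f: ⊤}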